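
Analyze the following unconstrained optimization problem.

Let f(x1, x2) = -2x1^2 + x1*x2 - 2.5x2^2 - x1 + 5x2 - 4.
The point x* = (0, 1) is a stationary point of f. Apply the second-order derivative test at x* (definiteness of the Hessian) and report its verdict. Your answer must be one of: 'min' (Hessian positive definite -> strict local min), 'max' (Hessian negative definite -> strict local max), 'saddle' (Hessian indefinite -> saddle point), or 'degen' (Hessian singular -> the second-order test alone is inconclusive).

Compute the Hessian H = grad^2 f:
  H = [[-4, 1], [1, -5]]
Verify stationarity: grad f(x*) = H x* + g = (0, 0).
Eigenvalues of H: -5.618, -3.382.
Both eigenvalues < 0, so H is negative definite -> x* is a strict local max.

max


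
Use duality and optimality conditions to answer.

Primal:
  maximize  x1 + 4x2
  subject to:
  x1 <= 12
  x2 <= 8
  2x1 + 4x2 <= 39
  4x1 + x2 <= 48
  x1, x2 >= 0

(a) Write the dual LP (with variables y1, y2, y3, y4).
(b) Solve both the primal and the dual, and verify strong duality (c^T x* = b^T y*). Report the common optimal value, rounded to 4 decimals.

The standard primal-dual pair for 'max c^T x s.t. A x <= b, x >= 0' is:
  Dual:  min b^T y  s.t.  A^T y >= c,  y >= 0.

So the dual LP is:
  minimize  12y1 + 8y2 + 39y3 + 48y4
  subject to:
    y1 + 2y3 + 4y4 >= 1
    y2 + 4y3 + y4 >= 4
    y1, y2, y3, y4 >= 0

Solving the primal: x* = (3.5, 8).
  primal value c^T x* = 35.5.
Solving the dual: y* = (0, 2, 0.5, 0).
  dual value b^T y* = 35.5.
Strong duality: c^T x* = b^T y*. Confirmed.

35.5


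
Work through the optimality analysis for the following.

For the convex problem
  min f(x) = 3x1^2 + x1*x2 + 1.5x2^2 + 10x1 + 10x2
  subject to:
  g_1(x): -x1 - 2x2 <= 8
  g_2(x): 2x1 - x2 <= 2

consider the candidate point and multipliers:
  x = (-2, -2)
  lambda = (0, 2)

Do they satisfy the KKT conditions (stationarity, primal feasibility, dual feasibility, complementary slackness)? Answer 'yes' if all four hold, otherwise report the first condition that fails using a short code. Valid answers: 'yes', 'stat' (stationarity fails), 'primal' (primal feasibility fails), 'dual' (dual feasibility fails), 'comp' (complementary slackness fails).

Gradient of f: grad f(x) = Q x + c = (-4, 2)
Constraint values g_i(x) = a_i^T x - b_i:
  g_1((-2, -2)) = -2
  g_2((-2, -2)) = -4
Stationarity residual: grad f(x) + sum_i lambda_i a_i = (0, 0)
  -> stationarity OK
Primal feasibility (all g_i <= 0): OK
Dual feasibility (all lambda_i >= 0): OK
Complementary slackness (lambda_i * g_i(x) = 0 for all i): FAILS

Verdict: the first failing condition is complementary_slackness -> comp.

comp


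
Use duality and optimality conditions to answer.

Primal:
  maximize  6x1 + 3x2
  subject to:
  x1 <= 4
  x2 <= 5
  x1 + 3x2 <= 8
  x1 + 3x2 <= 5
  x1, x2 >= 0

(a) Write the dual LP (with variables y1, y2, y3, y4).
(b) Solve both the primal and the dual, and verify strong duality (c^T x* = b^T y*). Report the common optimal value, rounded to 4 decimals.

The standard primal-dual pair for 'max c^T x s.t. A x <= b, x >= 0' is:
  Dual:  min b^T y  s.t.  A^T y >= c,  y >= 0.

So the dual LP is:
  minimize  4y1 + 5y2 + 8y3 + 5y4
  subject to:
    y1 + y3 + y4 >= 6
    y2 + 3y3 + 3y4 >= 3
    y1, y2, y3, y4 >= 0

Solving the primal: x* = (4, 0.3333).
  primal value c^T x* = 25.
Solving the dual: y* = (5, 0, 0, 1).
  dual value b^T y* = 25.
Strong duality: c^T x* = b^T y*. Confirmed.

25


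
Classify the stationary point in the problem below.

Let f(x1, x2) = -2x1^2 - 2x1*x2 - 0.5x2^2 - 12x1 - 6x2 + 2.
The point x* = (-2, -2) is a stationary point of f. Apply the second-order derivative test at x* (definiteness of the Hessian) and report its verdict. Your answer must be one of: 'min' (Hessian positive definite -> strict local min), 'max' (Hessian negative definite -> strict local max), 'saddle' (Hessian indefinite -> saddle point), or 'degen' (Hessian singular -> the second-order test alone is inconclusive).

Compute the Hessian H = grad^2 f:
  H = [[-4, -2], [-2, -1]]
Verify stationarity: grad f(x*) = H x* + g = (0, 0).
Eigenvalues of H: -5, 0.
H has a zero eigenvalue (singular; negative semidefinite but not definite), so H is neither positive definite, negative definite, nor indefinite. The second-order test alone is inconclusive -> degen.
(Indeed, f is constant along the null direction of H through x*, so x* is not a strict local extremum.)

degen


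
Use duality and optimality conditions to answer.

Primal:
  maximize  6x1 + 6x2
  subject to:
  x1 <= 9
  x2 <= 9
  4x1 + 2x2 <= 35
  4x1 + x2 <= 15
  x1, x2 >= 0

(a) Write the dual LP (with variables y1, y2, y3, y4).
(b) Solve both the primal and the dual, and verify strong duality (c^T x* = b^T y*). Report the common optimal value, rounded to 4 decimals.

The standard primal-dual pair for 'max c^T x s.t. A x <= b, x >= 0' is:
  Dual:  min b^T y  s.t.  A^T y >= c,  y >= 0.

So the dual LP is:
  minimize  9y1 + 9y2 + 35y3 + 15y4
  subject to:
    y1 + 4y3 + 4y4 >= 6
    y2 + 2y3 + y4 >= 6
    y1, y2, y3, y4 >= 0

Solving the primal: x* = (1.5, 9).
  primal value c^T x* = 63.
Solving the dual: y* = (0, 4.5, 0, 1.5).
  dual value b^T y* = 63.
Strong duality: c^T x* = b^T y*. Confirmed.

63


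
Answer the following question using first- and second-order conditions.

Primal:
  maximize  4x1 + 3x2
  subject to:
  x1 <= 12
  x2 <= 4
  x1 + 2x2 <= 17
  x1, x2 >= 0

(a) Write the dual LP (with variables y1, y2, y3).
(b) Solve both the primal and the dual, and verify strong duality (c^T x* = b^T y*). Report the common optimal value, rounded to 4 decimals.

The standard primal-dual pair for 'max c^T x s.t. A x <= b, x >= 0' is:
  Dual:  min b^T y  s.t.  A^T y >= c,  y >= 0.

So the dual LP is:
  minimize  12y1 + 4y2 + 17y3
  subject to:
    y1 + y3 >= 4
    y2 + 2y3 >= 3
    y1, y2, y3 >= 0

Solving the primal: x* = (12, 2.5).
  primal value c^T x* = 55.5.
Solving the dual: y* = (2.5, 0, 1.5).
  dual value b^T y* = 55.5.
Strong duality: c^T x* = b^T y*. Confirmed.

55.5


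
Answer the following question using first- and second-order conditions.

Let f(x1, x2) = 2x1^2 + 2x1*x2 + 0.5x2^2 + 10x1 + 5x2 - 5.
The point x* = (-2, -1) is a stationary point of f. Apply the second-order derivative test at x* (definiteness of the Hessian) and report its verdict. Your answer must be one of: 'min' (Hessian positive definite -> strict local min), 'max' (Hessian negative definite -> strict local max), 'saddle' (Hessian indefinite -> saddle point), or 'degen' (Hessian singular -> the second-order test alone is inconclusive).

Compute the Hessian H = grad^2 f:
  H = [[4, 2], [2, 1]]
Verify stationarity: grad f(x*) = H x* + g = (0, 0).
Eigenvalues of H: 0, 5.
H has a zero eigenvalue (singular; positive semidefinite but not definite), so H is neither positive definite, negative definite, nor indefinite. The second-order test alone is inconclusive -> degen.
(Indeed, f is constant along the null direction of H through x*, so x* is not a strict local extremum.)

degen


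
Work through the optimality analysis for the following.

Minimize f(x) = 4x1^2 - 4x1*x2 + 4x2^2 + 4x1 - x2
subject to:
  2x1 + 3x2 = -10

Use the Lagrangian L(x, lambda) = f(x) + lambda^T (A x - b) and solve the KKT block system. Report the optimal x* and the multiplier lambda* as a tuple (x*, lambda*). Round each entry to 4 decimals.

Form the Lagrangian:
  L(x, lambda) = (1/2) x^T Q x + c^T x + lambda^T (A x - b)
Stationarity (grad_x L = 0): Q x + c + A^T lambda = 0.
Primal feasibility: A x = b.

This gives the KKT block system:
  [ Q   A^T ] [ x     ]   [-c ]
  [ A    0  ] [ lambda ] = [ b ]

Solving the linear system:
  x*      = (-2.1184, -1.9211)
  lambda* = (2.6316)
  f(x*)   = 9.8816

x* = (-2.1184, -1.9211), lambda* = (2.6316)


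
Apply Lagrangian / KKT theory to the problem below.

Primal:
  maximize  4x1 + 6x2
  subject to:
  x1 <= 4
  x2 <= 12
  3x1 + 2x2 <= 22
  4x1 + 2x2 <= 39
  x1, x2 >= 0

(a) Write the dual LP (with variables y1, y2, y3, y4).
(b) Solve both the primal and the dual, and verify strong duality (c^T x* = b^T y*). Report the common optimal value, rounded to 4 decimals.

The standard primal-dual pair for 'max c^T x s.t. A x <= b, x >= 0' is:
  Dual:  min b^T y  s.t.  A^T y >= c,  y >= 0.

So the dual LP is:
  minimize  4y1 + 12y2 + 22y3 + 39y4
  subject to:
    y1 + 3y3 + 4y4 >= 4
    y2 + 2y3 + 2y4 >= 6
    y1, y2, y3, y4 >= 0

Solving the primal: x* = (0, 11).
  primal value c^T x* = 66.
Solving the dual: y* = (0, 0, 3, 0).
  dual value b^T y* = 66.
Strong duality: c^T x* = b^T y*. Confirmed.

66


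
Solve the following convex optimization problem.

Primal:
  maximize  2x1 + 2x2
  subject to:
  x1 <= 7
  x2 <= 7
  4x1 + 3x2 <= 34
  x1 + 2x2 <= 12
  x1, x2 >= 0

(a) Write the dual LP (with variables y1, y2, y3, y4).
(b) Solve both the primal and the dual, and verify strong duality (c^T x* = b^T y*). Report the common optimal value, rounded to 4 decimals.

The standard primal-dual pair for 'max c^T x s.t. A x <= b, x >= 0' is:
  Dual:  min b^T y  s.t.  A^T y >= c,  y >= 0.

So the dual LP is:
  minimize  7y1 + 7y2 + 34y3 + 12y4
  subject to:
    y1 + 4y3 + y4 >= 2
    y2 + 3y3 + 2y4 >= 2
    y1, y2, y3, y4 >= 0

Solving the primal: x* = (6.4, 2.8).
  primal value c^T x* = 18.4.
Solving the dual: y* = (0, 0, 0.4, 0.4).
  dual value b^T y* = 18.4.
Strong duality: c^T x* = b^T y*. Confirmed.

18.4


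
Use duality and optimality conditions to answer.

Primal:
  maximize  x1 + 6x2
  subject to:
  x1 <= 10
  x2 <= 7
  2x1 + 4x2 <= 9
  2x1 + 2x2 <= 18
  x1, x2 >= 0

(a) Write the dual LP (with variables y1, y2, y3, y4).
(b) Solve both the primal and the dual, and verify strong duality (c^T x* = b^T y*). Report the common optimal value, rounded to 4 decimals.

The standard primal-dual pair for 'max c^T x s.t. A x <= b, x >= 0' is:
  Dual:  min b^T y  s.t.  A^T y >= c,  y >= 0.

So the dual LP is:
  minimize  10y1 + 7y2 + 9y3 + 18y4
  subject to:
    y1 + 2y3 + 2y4 >= 1
    y2 + 4y3 + 2y4 >= 6
    y1, y2, y3, y4 >= 0

Solving the primal: x* = (0, 2.25).
  primal value c^T x* = 13.5.
Solving the dual: y* = (0, 0, 1.5, 0).
  dual value b^T y* = 13.5.
Strong duality: c^T x* = b^T y*. Confirmed.

13.5


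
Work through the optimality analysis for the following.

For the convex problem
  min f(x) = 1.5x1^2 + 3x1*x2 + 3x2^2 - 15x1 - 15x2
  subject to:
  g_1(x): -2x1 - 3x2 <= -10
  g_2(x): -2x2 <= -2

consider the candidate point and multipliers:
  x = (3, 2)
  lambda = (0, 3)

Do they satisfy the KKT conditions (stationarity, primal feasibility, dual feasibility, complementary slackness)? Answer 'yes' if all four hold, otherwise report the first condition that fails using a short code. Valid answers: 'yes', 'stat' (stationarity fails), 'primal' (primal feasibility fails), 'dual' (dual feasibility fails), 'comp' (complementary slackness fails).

Gradient of f: grad f(x) = Q x + c = (0, 6)
Constraint values g_i(x) = a_i^T x - b_i:
  g_1((3, 2)) = -2
  g_2((3, 2)) = -2
Stationarity residual: grad f(x) + sum_i lambda_i a_i = (0, 0)
  -> stationarity OK
Primal feasibility (all g_i <= 0): OK
Dual feasibility (all lambda_i >= 0): OK
Complementary slackness (lambda_i * g_i(x) = 0 for all i): FAILS

Verdict: the first failing condition is complementary_slackness -> comp.

comp


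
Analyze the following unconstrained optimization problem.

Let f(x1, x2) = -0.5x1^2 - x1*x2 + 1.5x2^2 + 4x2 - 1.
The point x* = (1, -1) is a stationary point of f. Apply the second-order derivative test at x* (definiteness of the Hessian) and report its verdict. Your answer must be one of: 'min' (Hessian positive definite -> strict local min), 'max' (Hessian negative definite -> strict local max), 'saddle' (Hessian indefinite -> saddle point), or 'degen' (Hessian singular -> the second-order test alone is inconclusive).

Compute the Hessian H = grad^2 f:
  H = [[-1, -1], [-1, 3]]
Verify stationarity: grad f(x*) = H x* + g = (0, 0).
Eigenvalues of H: -1.2361, 3.2361.
Eigenvalues have mixed signs, so H is indefinite -> x* is a saddle point.

saddle


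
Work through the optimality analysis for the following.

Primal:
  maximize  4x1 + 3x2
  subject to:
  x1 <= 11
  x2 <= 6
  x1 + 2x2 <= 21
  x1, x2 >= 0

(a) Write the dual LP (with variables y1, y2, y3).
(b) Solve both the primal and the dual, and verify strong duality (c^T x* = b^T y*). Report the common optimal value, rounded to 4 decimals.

The standard primal-dual pair for 'max c^T x s.t. A x <= b, x >= 0' is:
  Dual:  min b^T y  s.t.  A^T y >= c,  y >= 0.

So the dual LP is:
  minimize  11y1 + 6y2 + 21y3
  subject to:
    y1 + y3 >= 4
    y2 + 2y3 >= 3
    y1, y2, y3 >= 0

Solving the primal: x* = (11, 5).
  primal value c^T x* = 59.
Solving the dual: y* = (2.5, 0, 1.5).
  dual value b^T y* = 59.
Strong duality: c^T x* = b^T y*. Confirmed.

59


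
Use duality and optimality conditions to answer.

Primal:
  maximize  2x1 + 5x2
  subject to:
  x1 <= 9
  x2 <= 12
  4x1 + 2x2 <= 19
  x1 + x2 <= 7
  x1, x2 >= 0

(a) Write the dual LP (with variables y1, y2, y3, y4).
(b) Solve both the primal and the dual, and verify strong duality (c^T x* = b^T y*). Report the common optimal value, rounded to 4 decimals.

The standard primal-dual pair for 'max c^T x s.t. A x <= b, x >= 0' is:
  Dual:  min b^T y  s.t.  A^T y >= c,  y >= 0.

So the dual LP is:
  minimize  9y1 + 12y2 + 19y3 + 7y4
  subject to:
    y1 + 4y3 + y4 >= 2
    y2 + 2y3 + y4 >= 5
    y1, y2, y3, y4 >= 0

Solving the primal: x* = (0, 7).
  primal value c^T x* = 35.
Solving the dual: y* = (0, 0, 0, 5).
  dual value b^T y* = 35.
Strong duality: c^T x* = b^T y*. Confirmed.

35


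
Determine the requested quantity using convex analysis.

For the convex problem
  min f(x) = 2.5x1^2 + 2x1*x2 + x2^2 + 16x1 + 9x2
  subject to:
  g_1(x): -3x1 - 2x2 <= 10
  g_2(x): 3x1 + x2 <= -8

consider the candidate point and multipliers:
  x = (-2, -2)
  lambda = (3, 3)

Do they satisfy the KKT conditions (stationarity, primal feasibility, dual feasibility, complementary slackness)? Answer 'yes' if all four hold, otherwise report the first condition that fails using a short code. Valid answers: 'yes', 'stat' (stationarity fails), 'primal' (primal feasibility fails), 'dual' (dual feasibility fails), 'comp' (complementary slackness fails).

Gradient of f: grad f(x) = Q x + c = (2, 1)
Constraint values g_i(x) = a_i^T x - b_i:
  g_1((-2, -2)) = 0
  g_2((-2, -2)) = 0
Stationarity residual: grad f(x) + sum_i lambda_i a_i = (2, -2)
  -> stationarity FAILS
Primal feasibility (all g_i <= 0): OK
Dual feasibility (all lambda_i >= 0): OK
Complementary slackness (lambda_i * g_i(x) = 0 for all i): OK

Verdict: the first failing condition is stationarity -> stat.

stat


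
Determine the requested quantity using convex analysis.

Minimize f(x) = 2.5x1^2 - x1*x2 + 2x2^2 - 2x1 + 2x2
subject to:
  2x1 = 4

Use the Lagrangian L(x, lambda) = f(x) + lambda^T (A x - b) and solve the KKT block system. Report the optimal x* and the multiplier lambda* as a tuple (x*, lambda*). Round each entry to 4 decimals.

Form the Lagrangian:
  L(x, lambda) = (1/2) x^T Q x + c^T x + lambda^T (A x - b)
Stationarity (grad_x L = 0): Q x + c + A^T lambda = 0.
Primal feasibility: A x = b.

This gives the KKT block system:
  [ Q   A^T ] [ x     ]   [-c ]
  [ A    0  ] [ lambda ] = [ b ]

Solving the linear system:
  x*      = (2, 0)
  lambda* = (-4)
  f(x*)   = 6

x* = (2, 0), lambda* = (-4)


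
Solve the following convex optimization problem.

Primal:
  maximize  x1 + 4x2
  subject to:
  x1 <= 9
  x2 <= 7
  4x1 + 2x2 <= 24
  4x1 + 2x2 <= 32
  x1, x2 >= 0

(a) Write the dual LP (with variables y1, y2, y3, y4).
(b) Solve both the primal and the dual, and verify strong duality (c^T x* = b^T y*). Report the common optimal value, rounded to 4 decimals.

The standard primal-dual pair for 'max c^T x s.t. A x <= b, x >= 0' is:
  Dual:  min b^T y  s.t.  A^T y >= c,  y >= 0.

So the dual LP is:
  minimize  9y1 + 7y2 + 24y3 + 32y4
  subject to:
    y1 + 4y3 + 4y4 >= 1
    y2 + 2y3 + 2y4 >= 4
    y1, y2, y3, y4 >= 0

Solving the primal: x* = (2.5, 7).
  primal value c^T x* = 30.5.
Solving the dual: y* = (0, 3.5, 0.25, 0).
  dual value b^T y* = 30.5.
Strong duality: c^T x* = b^T y*. Confirmed.

30.5


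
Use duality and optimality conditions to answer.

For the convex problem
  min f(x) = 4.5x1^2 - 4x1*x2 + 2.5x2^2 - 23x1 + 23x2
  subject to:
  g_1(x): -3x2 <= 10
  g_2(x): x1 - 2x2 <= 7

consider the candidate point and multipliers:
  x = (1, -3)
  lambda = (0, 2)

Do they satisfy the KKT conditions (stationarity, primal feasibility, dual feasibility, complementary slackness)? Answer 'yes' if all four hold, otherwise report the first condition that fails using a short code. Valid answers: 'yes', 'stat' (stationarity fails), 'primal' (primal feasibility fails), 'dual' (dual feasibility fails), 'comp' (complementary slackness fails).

Gradient of f: grad f(x) = Q x + c = (-2, 4)
Constraint values g_i(x) = a_i^T x - b_i:
  g_1((1, -3)) = -1
  g_2((1, -3)) = 0
Stationarity residual: grad f(x) + sum_i lambda_i a_i = (0, 0)
  -> stationarity OK
Primal feasibility (all g_i <= 0): OK
Dual feasibility (all lambda_i >= 0): OK
Complementary slackness (lambda_i * g_i(x) = 0 for all i): OK

Verdict: yes, KKT holds.

yes


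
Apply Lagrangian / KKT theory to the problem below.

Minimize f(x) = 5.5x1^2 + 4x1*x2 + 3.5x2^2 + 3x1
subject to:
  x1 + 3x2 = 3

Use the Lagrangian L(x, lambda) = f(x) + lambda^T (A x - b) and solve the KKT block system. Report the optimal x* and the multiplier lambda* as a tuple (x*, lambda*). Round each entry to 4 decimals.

Form the Lagrangian:
  L(x, lambda) = (1/2) x^T Q x + c^T x + lambda^T (A x - b)
Stationarity (grad_x L = 0): Q x + c + A^T lambda = 0.
Primal feasibility: A x = b.

This gives the KKT block system:
  [ Q   A^T ] [ x     ]   [-c ]
  [ A    0  ] [ lambda ] = [ b ]

Solving the linear system:
  x*      = (-0.5122, 1.1707)
  lambda* = (-2.0488)
  f(x*)   = 2.3049

x* = (-0.5122, 1.1707), lambda* = (-2.0488)


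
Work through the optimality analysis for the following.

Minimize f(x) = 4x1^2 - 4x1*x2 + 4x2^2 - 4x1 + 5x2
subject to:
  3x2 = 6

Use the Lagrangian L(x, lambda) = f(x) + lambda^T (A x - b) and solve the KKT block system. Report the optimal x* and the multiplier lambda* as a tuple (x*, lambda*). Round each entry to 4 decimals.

Form the Lagrangian:
  L(x, lambda) = (1/2) x^T Q x + c^T x + lambda^T (A x - b)
Stationarity (grad_x L = 0): Q x + c + A^T lambda = 0.
Primal feasibility: A x = b.

This gives the KKT block system:
  [ Q   A^T ] [ x     ]   [-c ]
  [ A    0  ] [ lambda ] = [ b ]

Solving the linear system:
  x*      = (1.5, 2)
  lambda* = (-5)
  f(x*)   = 17

x* = (1.5, 2), lambda* = (-5)


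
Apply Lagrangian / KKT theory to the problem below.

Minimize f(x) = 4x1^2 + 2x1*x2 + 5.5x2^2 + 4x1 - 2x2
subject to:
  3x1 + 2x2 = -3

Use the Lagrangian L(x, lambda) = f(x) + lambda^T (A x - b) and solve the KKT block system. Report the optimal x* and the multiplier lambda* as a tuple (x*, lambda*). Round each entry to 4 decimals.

Form the Lagrangian:
  L(x, lambda) = (1/2) x^T Q x + c^T x + lambda^T (A x - b)
Stationarity (grad_x L = 0): Q x + c + A^T lambda = 0.
Primal feasibility: A x = b.

This gives the KKT block system:
  [ Q   A^T ] [ x     ]   [-c ]
  [ A    0  ] [ lambda ] = [ b ]

Solving the linear system:
  x*      = (-1.0748, 0.1121)
  lambda* = (1.4579)
  f(x*)   = -0.0748

x* = (-1.0748, 0.1121), lambda* = (1.4579)


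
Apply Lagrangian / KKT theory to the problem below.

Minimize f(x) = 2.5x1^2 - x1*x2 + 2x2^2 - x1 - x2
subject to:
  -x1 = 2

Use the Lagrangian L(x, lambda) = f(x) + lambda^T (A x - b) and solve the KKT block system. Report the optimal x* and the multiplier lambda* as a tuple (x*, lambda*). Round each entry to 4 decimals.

Form the Lagrangian:
  L(x, lambda) = (1/2) x^T Q x + c^T x + lambda^T (A x - b)
Stationarity (grad_x L = 0): Q x + c + A^T lambda = 0.
Primal feasibility: A x = b.

This gives the KKT block system:
  [ Q   A^T ] [ x     ]   [-c ]
  [ A    0  ] [ lambda ] = [ b ]

Solving the linear system:
  x*      = (-2, -0.25)
  lambda* = (-10.75)
  f(x*)   = 11.875

x* = (-2, -0.25), lambda* = (-10.75)


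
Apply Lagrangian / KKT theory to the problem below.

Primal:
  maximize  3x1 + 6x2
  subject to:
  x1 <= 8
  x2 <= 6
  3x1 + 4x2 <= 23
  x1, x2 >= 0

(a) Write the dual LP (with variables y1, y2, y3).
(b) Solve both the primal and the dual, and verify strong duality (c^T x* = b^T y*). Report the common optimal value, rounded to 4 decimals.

The standard primal-dual pair for 'max c^T x s.t. A x <= b, x >= 0' is:
  Dual:  min b^T y  s.t.  A^T y >= c,  y >= 0.

So the dual LP is:
  minimize  8y1 + 6y2 + 23y3
  subject to:
    y1 + 3y3 >= 3
    y2 + 4y3 >= 6
    y1, y2, y3 >= 0

Solving the primal: x* = (0, 5.75).
  primal value c^T x* = 34.5.
Solving the dual: y* = (0, 0, 1.5).
  dual value b^T y* = 34.5.
Strong duality: c^T x* = b^T y*. Confirmed.

34.5


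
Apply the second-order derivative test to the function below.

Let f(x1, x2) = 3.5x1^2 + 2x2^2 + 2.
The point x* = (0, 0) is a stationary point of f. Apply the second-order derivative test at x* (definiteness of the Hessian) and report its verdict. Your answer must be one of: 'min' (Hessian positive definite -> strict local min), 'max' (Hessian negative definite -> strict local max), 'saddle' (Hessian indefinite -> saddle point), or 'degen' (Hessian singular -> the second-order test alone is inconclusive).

Compute the Hessian H = grad^2 f:
  H = [[7, 0], [0, 4]]
Verify stationarity: grad f(x*) = H x* + g = (0, 0).
Eigenvalues of H: 4, 7.
Both eigenvalues > 0, so H is positive definite -> x* is a strict local min.

min


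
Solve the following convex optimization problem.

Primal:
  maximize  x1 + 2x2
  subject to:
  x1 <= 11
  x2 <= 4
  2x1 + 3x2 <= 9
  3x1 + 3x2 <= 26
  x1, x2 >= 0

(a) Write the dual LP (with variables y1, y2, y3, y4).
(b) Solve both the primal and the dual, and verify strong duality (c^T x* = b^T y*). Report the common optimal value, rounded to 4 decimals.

The standard primal-dual pair for 'max c^T x s.t. A x <= b, x >= 0' is:
  Dual:  min b^T y  s.t.  A^T y >= c,  y >= 0.

So the dual LP is:
  minimize  11y1 + 4y2 + 9y3 + 26y4
  subject to:
    y1 + 2y3 + 3y4 >= 1
    y2 + 3y3 + 3y4 >= 2
    y1, y2, y3, y4 >= 0

Solving the primal: x* = (0, 3).
  primal value c^T x* = 6.
Solving the dual: y* = (0, 0, 0.6667, 0).
  dual value b^T y* = 6.
Strong duality: c^T x* = b^T y*. Confirmed.

6


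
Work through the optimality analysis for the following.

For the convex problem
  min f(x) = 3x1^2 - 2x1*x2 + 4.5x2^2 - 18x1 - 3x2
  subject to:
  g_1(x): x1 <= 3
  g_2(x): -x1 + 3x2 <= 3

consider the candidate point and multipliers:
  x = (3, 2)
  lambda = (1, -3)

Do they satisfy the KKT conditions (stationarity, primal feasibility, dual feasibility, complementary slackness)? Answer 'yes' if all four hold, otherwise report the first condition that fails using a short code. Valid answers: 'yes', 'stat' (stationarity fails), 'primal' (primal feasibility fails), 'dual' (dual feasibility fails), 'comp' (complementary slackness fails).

Gradient of f: grad f(x) = Q x + c = (-4, 9)
Constraint values g_i(x) = a_i^T x - b_i:
  g_1((3, 2)) = 0
  g_2((3, 2)) = 0
Stationarity residual: grad f(x) + sum_i lambda_i a_i = (0, 0)
  -> stationarity OK
Primal feasibility (all g_i <= 0): OK
Dual feasibility (all lambda_i >= 0): FAILS
Complementary slackness (lambda_i * g_i(x) = 0 for all i): OK

Verdict: the first failing condition is dual_feasibility -> dual.

dual


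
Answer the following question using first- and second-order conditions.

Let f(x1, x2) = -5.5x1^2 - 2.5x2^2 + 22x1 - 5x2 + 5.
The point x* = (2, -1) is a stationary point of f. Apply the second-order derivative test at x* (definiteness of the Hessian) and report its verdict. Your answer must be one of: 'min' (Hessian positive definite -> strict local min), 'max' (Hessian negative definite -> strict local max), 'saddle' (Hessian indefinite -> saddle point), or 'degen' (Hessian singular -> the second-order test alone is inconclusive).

Compute the Hessian H = grad^2 f:
  H = [[-11, 0], [0, -5]]
Verify stationarity: grad f(x*) = H x* + g = (0, 0).
Eigenvalues of H: -11, -5.
Both eigenvalues < 0, so H is negative definite -> x* is a strict local max.

max


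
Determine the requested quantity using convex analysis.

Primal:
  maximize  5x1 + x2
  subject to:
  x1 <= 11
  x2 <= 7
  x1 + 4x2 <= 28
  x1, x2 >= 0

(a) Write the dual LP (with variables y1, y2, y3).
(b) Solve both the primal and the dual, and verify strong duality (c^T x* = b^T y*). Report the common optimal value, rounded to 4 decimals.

The standard primal-dual pair for 'max c^T x s.t. A x <= b, x >= 0' is:
  Dual:  min b^T y  s.t.  A^T y >= c,  y >= 0.

So the dual LP is:
  minimize  11y1 + 7y2 + 28y3
  subject to:
    y1 + y3 >= 5
    y2 + 4y3 >= 1
    y1, y2, y3 >= 0

Solving the primal: x* = (11, 4.25).
  primal value c^T x* = 59.25.
Solving the dual: y* = (4.75, 0, 0.25).
  dual value b^T y* = 59.25.
Strong duality: c^T x* = b^T y*. Confirmed.

59.25


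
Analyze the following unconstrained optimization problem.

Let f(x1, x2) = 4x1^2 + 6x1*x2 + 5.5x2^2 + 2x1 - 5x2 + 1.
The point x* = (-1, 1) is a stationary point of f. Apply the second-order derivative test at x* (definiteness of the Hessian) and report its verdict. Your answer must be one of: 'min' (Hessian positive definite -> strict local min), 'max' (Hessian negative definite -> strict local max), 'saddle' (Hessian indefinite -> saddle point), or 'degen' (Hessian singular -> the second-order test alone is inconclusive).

Compute the Hessian H = grad^2 f:
  H = [[8, 6], [6, 11]]
Verify stationarity: grad f(x*) = H x* + g = (0, 0).
Eigenvalues of H: 3.3153, 15.6847.
Both eigenvalues > 0, so H is positive definite -> x* is a strict local min.

min


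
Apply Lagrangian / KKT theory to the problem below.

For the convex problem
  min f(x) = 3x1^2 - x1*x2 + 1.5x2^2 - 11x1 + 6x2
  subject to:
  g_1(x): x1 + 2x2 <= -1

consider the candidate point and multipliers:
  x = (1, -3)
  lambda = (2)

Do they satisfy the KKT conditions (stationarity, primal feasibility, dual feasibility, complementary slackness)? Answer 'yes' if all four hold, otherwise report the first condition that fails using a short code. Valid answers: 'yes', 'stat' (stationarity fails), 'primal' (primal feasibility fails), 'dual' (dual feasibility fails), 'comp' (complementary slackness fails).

Gradient of f: grad f(x) = Q x + c = (-2, -4)
Constraint values g_i(x) = a_i^T x - b_i:
  g_1((1, -3)) = -4
Stationarity residual: grad f(x) + sum_i lambda_i a_i = (0, 0)
  -> stationarity OK
Primal feasibility (all g_i <= 0): OK
Dual feasibility (all lambda_i >= 0): OK
Complementary slackness (lambda_i * g_i(x) = 0 for all i): FAILS

Verdict: the first failing condition is complementary_slackness -> comp.

comp


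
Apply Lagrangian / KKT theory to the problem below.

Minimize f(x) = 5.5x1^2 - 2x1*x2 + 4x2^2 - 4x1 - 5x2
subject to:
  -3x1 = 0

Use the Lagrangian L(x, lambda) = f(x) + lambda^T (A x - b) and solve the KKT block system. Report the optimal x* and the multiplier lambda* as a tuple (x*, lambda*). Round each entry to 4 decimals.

Form the Lagrangian:
  L(x, lambda) = (1/2) x^T Q x + c^T x + lambda^T (A x - b)
Stationarity (grad_x L = 0): Q x + c + A^T lambda = 0.
Primal feasibility: A x = b.

This gives the KKT block system:
  [ Q   A^T ] [ x     ]   [-c ]
  [ A    0  ] [ lambda ] = [ b ]

Solving the linear system:
  x*      = (0, 0.625)
  lambda* = (-1.75)
  f(x*)   = -1.5625

x* = (0, 0.625), lambda* = (-1.75)


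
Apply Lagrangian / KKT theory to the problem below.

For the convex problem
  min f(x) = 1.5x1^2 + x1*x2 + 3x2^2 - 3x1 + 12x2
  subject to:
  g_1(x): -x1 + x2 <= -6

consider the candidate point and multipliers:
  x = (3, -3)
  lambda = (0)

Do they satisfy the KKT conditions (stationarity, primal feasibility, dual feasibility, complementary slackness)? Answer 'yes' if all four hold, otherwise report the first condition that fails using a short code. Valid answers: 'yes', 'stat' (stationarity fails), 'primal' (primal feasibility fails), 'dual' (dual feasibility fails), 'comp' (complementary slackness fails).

Gradient of f: grad f(x) = Q x + c = (3, -3)
Constraint values g_i(x) = a_i^T x - b_i:
  g_1((3, -3)) = 0
Stationarity residual: grad f(x) + sum_i lambda_i a_i = (3, -3)
  -> stationarity FAILS
Primal feasibility (all g_i <= 0): OK
Dual feasibility (all lambda_i >= 0): OK
Complementary slackness (lambda_i * g_i(x) = 0 for all i): OK

Verdict: the first failing condition is stationarity -> stat.

stat


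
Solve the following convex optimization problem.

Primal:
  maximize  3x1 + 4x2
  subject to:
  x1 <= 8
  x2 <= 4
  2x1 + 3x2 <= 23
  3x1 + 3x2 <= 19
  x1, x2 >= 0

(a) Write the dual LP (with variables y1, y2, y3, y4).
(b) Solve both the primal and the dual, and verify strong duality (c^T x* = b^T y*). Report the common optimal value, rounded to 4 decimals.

The standard primal-dual pair for 'max c^T x s.t. A x <= b, x >= 0' is:
  Dual:  min b^T y  s.t.  A^T y >= c,  y >= 0.

So the dual LP is:
  minimize  8y1 + 4y2 + 23y3 + 19y4
  subject to:
    y1 + 2y3 + 3y4 >= 3
    y2 + 3y3 + 3y4 >= 4
    y1, y2, y3, y4 >= 0

Solving the primal: x* = (2.3333, 4).
  primal value c^T x* = 23.
Solving the dual: y* = (0, 1, 0, 1).
  dual value b^T y* = 23.
Strong duality: c^T x* = b^T y*. Confirmed.

23


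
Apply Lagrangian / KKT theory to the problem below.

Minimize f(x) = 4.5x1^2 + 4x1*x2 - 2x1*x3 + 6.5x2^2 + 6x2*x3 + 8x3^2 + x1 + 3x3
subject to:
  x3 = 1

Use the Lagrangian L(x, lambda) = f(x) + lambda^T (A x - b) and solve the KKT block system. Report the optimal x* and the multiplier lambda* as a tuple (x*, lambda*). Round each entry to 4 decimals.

Form the Lagrangian:
  L(x, lambda) = (1/2) x^T Q x + c^T x + lambda^T (A x - b)
Stationarity (grad_x L = 0): Q x + c + A^T lambda = 0.
Primal feasibility: A x = b.

This gives the KKT block system:
  [ Q   A^T ] [ x     ]   [-c ]
  [ A    0  ] [ lambda ] = [ b ]

Solving the linear system:
  x*      = (0.3663, -0.5743, 1)
  lambda* = (-14.8218)
  f(x*)   = 9.0941

x* = (0.3663, -0.5743, 1), lambda* = (-14.8218)


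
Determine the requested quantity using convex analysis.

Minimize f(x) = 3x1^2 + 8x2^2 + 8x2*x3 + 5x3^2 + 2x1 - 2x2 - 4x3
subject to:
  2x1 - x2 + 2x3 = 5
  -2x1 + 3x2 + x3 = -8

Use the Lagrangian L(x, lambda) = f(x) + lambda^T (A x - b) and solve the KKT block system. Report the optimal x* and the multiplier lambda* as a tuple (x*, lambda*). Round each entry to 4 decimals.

Form the Lagrangian:
  L(x, lambda) = (1/2) x^T Q x + c^T x + lambda^T (A x - b)
Stationarity (grad_x L = 0): Q x + c + A^T lambda = 0.
Primal feasibility: A x = b.

This gives the KKT block system:
  [ Q   A^T ] [ x     ]   [-c ]
  [ A    0  ] [ lambda ] = [ b ]

Solving the linear system:
  x*      = (1.7988, -1.4582, -0.0279)
  lambda* = (3.1827, 9.5789)
  f(x*)   = 33.6718

x* = (1.7988, -1.4582, -0.0279), lambda* = (3.1827, 9.5789)


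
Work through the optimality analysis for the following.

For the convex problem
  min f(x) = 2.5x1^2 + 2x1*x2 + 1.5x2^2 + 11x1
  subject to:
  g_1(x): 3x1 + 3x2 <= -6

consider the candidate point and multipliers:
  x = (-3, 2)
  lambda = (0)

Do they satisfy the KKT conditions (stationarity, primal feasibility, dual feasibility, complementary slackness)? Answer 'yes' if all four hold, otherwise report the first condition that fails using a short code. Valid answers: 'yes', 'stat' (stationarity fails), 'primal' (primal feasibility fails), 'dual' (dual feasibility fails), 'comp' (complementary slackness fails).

Gradient of f: grad f(x) = Q x + c = (0, 0)
Constraint values g_i(x) = a_i^T x - b_i:
  g_1((-3, 2)) = 3
Stationarity residual: grad f(x) + sum_i lambda_i a_i = (0, 0)
  -> stationarity OK
Primal feasibility (all g_i <= 0): FAILS
Dual feasibility (all lambda_i >= 0): OK
Complementary slackness (lambda_i * g_i(x) = 0 for all i): OK

Verdict: the first failing condition is primal_feasibility -> primal.

primal


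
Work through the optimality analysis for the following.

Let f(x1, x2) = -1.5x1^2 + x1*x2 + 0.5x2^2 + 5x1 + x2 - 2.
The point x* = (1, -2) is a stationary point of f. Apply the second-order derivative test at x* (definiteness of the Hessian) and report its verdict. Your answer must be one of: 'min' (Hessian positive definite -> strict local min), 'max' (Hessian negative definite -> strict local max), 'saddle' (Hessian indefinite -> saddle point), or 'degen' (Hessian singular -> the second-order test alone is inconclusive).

Compute the Hessian H = grad^2 f:
  H = [[-3, 1], [1, 1]]
Verify stationarity: grad f(x*) = H x* + g = (0, 0).
Eigenvalues of H: -3.2361, 1.2361.
Eigenvalues have mixed signs, so H is indefinite -> x* is a saddle point.

saddle


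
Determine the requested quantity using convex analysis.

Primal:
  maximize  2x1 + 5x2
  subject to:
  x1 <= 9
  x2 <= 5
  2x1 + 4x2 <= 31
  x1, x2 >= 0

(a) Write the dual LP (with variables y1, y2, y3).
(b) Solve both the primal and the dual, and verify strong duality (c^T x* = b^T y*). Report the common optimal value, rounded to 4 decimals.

The standard primal-dual pair for 'max c^T x s.t. A x <= b, x >= 0' is:
  Dual:  min b^T y  s.t.  A^T y >= c,  y >= 0.

So the dual LP is:
  minimize  9y1 + 5y2 + 31y3
  subject to:
    y1 + 2y3 >= 2
    y2 + 4y3 >= 5
    y1, y2, y3 >= 0

Solving the primal: x* = (5.5, 5).
  primal value c^T x* = 36.
Solving the dual: y* = (0, 1, 1).
  dual value b^T y* = 36.
Strong duality: c^T x* = b^T y*. Confirmed.

36


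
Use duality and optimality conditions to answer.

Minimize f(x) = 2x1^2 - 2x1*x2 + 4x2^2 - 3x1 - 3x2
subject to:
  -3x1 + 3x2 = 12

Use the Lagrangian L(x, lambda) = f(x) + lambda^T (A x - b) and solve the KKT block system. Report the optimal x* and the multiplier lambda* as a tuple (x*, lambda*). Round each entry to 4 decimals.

Form the Lagrangian:
  L(x, lambda) = (1/2) x^T Q x + c^T x + lambda^T (A x - b)
Stationarity (grad_x L = 0): Q x + c + A^T lambda = 0.
Primal feasibility: A x = b.

This gives the KKT block system:
  [ Q   A^T ] [ x     ]   [-c ]
  [ A    0  ] [ lambda ] = [ b ]

Solving the linear system:
  x*      = (-2.25, 1.75)
  lambda* = (-5.1667)
  f(x*)   = 31.75

x* = (-2.25, 1.75), lambda* = (-5.1667)


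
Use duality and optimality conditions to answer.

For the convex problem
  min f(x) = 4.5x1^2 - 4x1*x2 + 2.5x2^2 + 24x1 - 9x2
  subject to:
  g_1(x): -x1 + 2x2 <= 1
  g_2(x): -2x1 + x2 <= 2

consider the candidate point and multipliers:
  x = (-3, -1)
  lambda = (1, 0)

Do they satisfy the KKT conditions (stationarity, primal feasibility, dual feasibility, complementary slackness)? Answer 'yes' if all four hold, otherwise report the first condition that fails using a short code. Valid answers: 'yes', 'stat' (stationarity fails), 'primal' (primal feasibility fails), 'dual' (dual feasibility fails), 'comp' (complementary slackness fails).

Gradient of f: grad f(x) = Q x + c = (1, -2)
Constraint values g_i(x) = a_i^T x - b_i:
  g_1((-3, -1)) = 0
  g_2((-3, -1)) = 3
Stationarity residual: grad f(x) + sum_i lambda_i a_i = (0, 0)
  -> stationarity OK
Primal feasibility (all g_i <= 0): FAILS
Dual feasibility (all lambda_i >= 0): OK
Complementary slackness (lambda_i * g_i(x) = 0 for all i): OK

Verdict: the first failing condition is primal_feasibility -> primal.

primal


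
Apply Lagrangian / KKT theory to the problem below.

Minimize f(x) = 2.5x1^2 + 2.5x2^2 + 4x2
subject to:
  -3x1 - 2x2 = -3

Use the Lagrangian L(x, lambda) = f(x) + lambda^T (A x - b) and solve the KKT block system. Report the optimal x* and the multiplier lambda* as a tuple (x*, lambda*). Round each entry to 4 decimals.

Form the Lagrangian:
  L(x, lambda) = (1/2) x^T Q x + c^T x + lambda^T (A x - b)
Stationarity (grad_x L = 0): Q x + c + A^T lambda = 0.
Primal feasibility: A x = b.

This gives the KKT block system:
  [ Q   A^T ] [ x     ]   [-c ]
  [ A    0  ] [ lambda ] = [ b ]

Solving the linear system:
  x*      = (1.0615, -0.0923)
  lambda* = (1.7692)
  f(x*)   = 2.4692

x* = (1.0615, -0.0923), lambda* = (1.7692)


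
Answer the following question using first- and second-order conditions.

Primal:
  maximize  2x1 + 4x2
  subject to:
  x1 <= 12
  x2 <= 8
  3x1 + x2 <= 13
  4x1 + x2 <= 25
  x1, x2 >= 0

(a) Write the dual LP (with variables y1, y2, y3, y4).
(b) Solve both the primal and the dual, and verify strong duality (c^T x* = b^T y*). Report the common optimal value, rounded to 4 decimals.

The standard primal-dual pair for 'max c^T x s.t. A x <= b, x >= 0' is:
  Dual:  min b^T y  s.t.  A^T y >= c,  y >= 0.

So the dual LP is:
  minimize  12y1 + 8y2 + 13y3 + 25y4
  subject to:
    y1 + 3y3 + 4y4 >= 2
    y2 + y3 + y4 >= 4
    y1, y2, y3, y4 >= 0

Solving the primal: x* = (1.6667, 8).
  primal value c^T x* = 35.3333.
Solving the dual: y* = (0, 3.3333, 0.6667, 0).
  dual value b^T y* = 35.3333.
Strong duality: c^T x* = b^T y*. Confirmed.

35.3333


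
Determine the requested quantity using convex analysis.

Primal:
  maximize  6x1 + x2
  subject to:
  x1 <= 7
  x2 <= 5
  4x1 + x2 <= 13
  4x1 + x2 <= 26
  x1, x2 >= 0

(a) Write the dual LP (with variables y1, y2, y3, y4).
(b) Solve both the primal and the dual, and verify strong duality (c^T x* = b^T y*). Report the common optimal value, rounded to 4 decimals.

The standard primal-dual pair for 'max c^T x s.t. A x <= b, x >= 0' is:
  Dual:  min b^T y  s.t.  A^T y >= c,  y >= 0.

So the dual LP is:
  minimize  7y1 + 5y2 + 13y3 + 26y4
  subject to:
    y1 + 4y3 + 4y4 >= 6
    y2 + y3 + y4 >= 1
    y1, y2, y3, y4 >= 0

Solving the primal: x* = (3.25, 0).
  primal value c^T x* = 19.5.
Solving the dual: y* = (0, 0, 1.5, 0).
  dual value b^T y* = 19.5.
Strong duality: c^T x* = b^T y*. Confirmed.

19.5


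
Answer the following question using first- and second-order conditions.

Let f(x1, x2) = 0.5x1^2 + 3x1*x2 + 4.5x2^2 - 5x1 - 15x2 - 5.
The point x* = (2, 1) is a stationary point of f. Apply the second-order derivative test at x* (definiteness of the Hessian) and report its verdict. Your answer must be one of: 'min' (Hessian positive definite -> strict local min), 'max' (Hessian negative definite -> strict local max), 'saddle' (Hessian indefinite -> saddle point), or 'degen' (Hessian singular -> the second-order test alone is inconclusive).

Compute the Hessian H = grad^2 f:
  H = [[1, 3], [3, 9]]
Verify stationarity: grad f(x*) = H x* + g = (0, 0).
Eigenvalues of H: 0, 10.
H has a zero eigenvalue (singular; positive semidefinite but not definite), so H is neither positive definite, negative definite, nor indefinite. The second-order test alone is inconclusive -> degen.
(Indeed, f is constant along the null direction of H through x*, so x* is not a strict local extremum.)

degen


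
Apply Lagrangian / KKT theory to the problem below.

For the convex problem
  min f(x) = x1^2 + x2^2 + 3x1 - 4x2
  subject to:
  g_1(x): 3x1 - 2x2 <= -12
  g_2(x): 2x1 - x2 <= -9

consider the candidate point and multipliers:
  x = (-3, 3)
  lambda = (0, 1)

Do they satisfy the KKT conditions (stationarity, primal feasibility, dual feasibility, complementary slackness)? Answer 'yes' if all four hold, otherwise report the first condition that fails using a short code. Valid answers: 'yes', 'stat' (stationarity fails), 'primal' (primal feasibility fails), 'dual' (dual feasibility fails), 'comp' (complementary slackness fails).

Gradient of f: grad f(x) = Q x + c = (-3, 2)
Constraint values g_i(x) = a_i^T x - b_i:
  g_1((-3, 3)) = -3
  g_2((-3, 3)) = 0
Stationarity residual: grad f(x) + sum_i lambda_i a_i = (-1, 1)
  -> stationarity FAILS
Primal feasibility (all g_i <= 0): OK
Dual feasibility (all lambda_i >= 0): OK
Complementary slackness (lambda_i * g_i(x) = 0 for all i): OK

Verdict: the first failing condition is stationarity -> stat.

stat


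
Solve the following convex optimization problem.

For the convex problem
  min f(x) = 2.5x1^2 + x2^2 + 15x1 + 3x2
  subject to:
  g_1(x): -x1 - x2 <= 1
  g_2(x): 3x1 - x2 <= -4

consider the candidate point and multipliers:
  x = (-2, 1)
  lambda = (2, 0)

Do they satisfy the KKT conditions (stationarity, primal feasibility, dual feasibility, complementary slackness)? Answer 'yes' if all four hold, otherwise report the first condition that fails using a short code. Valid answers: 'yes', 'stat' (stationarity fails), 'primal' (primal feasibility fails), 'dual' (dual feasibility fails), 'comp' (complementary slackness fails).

Gradient of f: grad f(x) = Q x + c = (5, 5)
Constraint values g_i(x) = a_i^T x - b_i:
  g_1((-2, 1)) = 0
  g_2((-2, 1)) = -3
Stationarity residual: grad f(x) + sum_i lambda_i a_i = (3, 3)
  -> stationarity FAILS
Primal feasibility (all g_i <= 0): OK
Dual feasibility (all lambda_i >= 0): OK
Complementary slackness (lambda_i * g_i(x) = 0 for all i): OK

Verdict: the first failing condition is stationarity -> stat.

stat
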